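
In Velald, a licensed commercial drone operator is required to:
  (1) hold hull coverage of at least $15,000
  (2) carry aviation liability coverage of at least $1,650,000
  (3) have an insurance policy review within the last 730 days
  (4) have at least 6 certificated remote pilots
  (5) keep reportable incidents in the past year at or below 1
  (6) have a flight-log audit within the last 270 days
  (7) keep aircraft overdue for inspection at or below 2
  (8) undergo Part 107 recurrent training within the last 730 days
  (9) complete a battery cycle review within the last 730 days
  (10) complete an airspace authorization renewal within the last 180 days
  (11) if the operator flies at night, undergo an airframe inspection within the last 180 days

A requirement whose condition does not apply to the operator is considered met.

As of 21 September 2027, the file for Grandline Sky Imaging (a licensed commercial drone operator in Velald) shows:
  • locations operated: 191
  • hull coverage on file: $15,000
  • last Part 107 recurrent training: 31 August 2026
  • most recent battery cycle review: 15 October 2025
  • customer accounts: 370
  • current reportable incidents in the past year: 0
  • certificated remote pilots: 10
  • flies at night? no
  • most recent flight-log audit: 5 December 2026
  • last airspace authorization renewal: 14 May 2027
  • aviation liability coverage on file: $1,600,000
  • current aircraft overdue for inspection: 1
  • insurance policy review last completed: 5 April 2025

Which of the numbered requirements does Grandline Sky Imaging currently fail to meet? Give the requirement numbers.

1. hull coverage $15,000 ≥ $15,000 → met
2. aviation liability coverage $1,600,000 < $1,650,000 → not met
3. insurance policy review 899 days ago vs limit 730 → not met
4. certificated remote pilots 10 ≥ 6 → met
5. reportable incidents in the past year 0 ≤ 1 → met
6. flight-log audit 290 days ago vs limit 270 → not met
7. aircraft overdue for inspection 1 ≤ 2 → met
8. Part 107 recurrent training 386 days ago vs limit 730 → met
9. battery cycle review 706 days ago vs limit 730 → met
10. airspace authorization renewal 130 days ago vs limit 180 → met
11. condition 'flies at night' does not hold → requirement n/a → met
Not met: 2, 3, 6

2, 3, 6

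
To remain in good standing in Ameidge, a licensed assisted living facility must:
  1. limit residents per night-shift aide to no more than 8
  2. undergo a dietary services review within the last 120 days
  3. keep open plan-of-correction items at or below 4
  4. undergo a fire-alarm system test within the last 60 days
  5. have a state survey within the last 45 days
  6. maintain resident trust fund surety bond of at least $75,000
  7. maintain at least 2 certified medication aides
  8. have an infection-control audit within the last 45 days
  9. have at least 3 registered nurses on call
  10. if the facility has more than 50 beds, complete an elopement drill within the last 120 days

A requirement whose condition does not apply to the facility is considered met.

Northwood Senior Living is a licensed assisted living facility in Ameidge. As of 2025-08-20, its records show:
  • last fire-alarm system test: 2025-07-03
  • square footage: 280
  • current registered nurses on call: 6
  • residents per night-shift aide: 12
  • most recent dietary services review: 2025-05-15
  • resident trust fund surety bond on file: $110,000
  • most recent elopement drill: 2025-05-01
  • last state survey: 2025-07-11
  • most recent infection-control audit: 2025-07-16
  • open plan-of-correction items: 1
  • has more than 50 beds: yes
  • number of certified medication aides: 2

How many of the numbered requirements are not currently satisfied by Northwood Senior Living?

1. residents per night-shift aide 12 > 8 → not met
2. dietary services review 97 days ago vs limit 120 → met
3. open plan-of-correction items 1 ≤ 4 → met
4. fire-alarm system test 48 days ago vs limit 60 → met
5. state survey 40 days ago vs limit 45 → met
6. resident trust fund surety bond $110,000 ≥ $75,000 → met
7. certified medication aides 2 ≥ 2 → met
8. infection-control audit 35 days ago vs limit 45 → met
9. registered nurses on call 6 ≥ 3 → met
10. condition 'has more than 50 beds' holds; elopement drill 111 days ago vs limit 120 → met
Not met: 1 of 10

1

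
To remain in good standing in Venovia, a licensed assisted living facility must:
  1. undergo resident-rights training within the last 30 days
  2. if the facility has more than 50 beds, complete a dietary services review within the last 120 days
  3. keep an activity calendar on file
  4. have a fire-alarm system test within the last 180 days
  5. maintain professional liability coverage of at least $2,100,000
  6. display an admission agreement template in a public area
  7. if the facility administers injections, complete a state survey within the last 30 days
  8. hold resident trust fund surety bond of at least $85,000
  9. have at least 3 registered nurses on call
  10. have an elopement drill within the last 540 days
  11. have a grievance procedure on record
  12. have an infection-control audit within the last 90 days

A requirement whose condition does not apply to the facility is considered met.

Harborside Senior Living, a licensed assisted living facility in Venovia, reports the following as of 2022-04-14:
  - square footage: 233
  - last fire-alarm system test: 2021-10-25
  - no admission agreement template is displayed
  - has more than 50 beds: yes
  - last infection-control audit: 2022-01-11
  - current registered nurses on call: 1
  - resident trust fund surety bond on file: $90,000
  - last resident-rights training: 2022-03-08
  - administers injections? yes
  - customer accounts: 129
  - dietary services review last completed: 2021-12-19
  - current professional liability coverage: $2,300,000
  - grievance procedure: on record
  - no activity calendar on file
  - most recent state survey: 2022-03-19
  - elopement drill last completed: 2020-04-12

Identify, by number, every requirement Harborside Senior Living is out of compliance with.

1, 3, 6, 9, 10, 12

1. resident-rights training 37 days ago vs limit 30 → not met
2. condition 'has more than 50 beds' holds; dietary services review 116 days ago vs limit 120 → met
3. activity calendar absent → not met
4. fire-alarm system test 171 days ago vs limit 180 → met
5. professional liability coverage $2,300,000 ≥ $2,100,000 → met
6. admission agreement template absent → not met
7. condition 'administers injections' holds; state survey 26 days ago vs limit 30 → met
8. resident trust fund surety bond $90,000 ≥ $85,000 → met
9. registered nurses on call 1 < 3 → not met
10. elopement drill 732 days ago vs limit 540 → not met
11. grievance procedure present → met
12. infection-control audit 93 days ago vs limit 90 → not met
Not met: 1, 3, 6, 9, 10, 12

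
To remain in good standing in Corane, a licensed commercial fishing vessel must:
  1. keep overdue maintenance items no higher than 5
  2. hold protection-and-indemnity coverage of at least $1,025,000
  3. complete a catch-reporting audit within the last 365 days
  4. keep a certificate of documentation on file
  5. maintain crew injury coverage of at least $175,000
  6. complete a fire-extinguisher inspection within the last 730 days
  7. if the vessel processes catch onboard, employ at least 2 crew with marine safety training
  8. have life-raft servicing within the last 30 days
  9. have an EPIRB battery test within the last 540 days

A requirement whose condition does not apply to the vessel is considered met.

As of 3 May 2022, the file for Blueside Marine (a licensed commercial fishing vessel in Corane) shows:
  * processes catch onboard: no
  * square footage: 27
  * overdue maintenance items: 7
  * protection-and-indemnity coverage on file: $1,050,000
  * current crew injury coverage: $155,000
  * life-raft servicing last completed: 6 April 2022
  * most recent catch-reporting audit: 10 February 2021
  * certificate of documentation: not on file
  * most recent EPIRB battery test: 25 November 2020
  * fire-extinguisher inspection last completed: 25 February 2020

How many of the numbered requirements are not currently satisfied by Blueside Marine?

1. overdue maintenance items 7 > 5 → not met
2. protection-and-indemnity coverage $1,050,000 ≥ $1,025,000 → met
3. catch-reporting audit 447 days ago vs limit 365 → not met
4. certificate of documentation absent → not met
5. crew injury coverage $155,000 < $175,000 → not met
6. fire-extinguisher inspection 798 days ago vs limit 730 → not met
7. condition 'processes catch onboard' does not hold → requirement n/a → met
8. life-raft servicing 27 days ago vs limit 30 → met
9. EPIRB battery test 524 days ago vs limit 540 → met
Not met: 5 of 9

5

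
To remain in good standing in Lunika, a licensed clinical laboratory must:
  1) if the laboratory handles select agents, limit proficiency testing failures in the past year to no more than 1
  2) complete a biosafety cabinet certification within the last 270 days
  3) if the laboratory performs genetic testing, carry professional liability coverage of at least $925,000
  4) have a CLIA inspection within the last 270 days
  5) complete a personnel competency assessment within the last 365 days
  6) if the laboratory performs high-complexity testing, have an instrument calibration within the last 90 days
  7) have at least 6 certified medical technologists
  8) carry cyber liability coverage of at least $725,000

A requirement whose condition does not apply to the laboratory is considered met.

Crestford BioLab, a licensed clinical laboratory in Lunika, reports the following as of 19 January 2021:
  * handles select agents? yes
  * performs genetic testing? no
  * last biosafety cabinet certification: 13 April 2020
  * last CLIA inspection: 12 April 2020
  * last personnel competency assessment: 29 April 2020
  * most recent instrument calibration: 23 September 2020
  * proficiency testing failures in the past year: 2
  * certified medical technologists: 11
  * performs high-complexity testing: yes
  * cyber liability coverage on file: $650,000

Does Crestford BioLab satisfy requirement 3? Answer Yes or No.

3. condition 'performs genetic testing' does not hold → requirement n/a → met

Yes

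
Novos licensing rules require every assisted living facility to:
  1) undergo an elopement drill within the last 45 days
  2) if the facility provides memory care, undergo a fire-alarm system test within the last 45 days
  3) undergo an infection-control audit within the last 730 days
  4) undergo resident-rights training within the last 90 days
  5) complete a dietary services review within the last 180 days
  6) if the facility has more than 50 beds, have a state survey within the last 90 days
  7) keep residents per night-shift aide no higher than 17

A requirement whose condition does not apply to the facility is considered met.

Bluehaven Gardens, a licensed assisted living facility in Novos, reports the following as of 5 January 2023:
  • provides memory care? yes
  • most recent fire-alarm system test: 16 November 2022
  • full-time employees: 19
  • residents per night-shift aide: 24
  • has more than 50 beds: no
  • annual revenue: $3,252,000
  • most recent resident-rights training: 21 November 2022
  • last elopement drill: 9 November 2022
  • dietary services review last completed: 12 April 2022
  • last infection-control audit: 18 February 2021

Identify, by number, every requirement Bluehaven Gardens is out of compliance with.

1. elopement drill 57 days ago vs limit 45 → not met
2. condition 'provides memory care' holds; fire-alarm system test 50 days ago vs limit 45 → not met
3. infection-control audit 686 days ago vs limit 730 → met
4. resident-rights training 45 days ago vs limit 90 → met
5. dietary services review 268 days ago vs limit 180 → not met
6. condition 'has more than 50 beds' does not hold → requirement n/a → met
7. residents per night-shift aide 24 > 17 → not met
Not met: 1, 2, 5, 7

1, 2, 5, 7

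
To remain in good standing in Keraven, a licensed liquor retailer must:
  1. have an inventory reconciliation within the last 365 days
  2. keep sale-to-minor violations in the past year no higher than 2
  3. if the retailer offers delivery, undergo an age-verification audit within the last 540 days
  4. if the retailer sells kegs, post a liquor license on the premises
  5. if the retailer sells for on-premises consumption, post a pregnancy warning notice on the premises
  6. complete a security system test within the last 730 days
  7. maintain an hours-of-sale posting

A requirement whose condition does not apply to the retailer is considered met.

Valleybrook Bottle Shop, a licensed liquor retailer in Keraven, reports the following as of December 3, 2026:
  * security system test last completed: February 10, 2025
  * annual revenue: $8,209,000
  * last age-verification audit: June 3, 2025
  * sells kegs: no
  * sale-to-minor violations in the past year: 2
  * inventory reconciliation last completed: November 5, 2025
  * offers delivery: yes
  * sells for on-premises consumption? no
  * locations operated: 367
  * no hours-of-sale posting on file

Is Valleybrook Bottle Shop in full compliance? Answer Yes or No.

1. inventory reconciliation 393 days ago vs limit 365 → not met
2. sale-to-minor violations in the past year 2 ≤ 2 → met
3. condition 'offers delivery' holds; age-verification audit 548 days ago vs limit 540 → not met
4. condition 'sells kegs' does not hold → requirement n/a → met
5. condition 'sells for on-premises consumption' does not hold → requirement n/a → met
6. security system test 661 days ago vs limit 730 → met
7. hours-of-sale posting absent → not met
Not met: 1, 3, 7

No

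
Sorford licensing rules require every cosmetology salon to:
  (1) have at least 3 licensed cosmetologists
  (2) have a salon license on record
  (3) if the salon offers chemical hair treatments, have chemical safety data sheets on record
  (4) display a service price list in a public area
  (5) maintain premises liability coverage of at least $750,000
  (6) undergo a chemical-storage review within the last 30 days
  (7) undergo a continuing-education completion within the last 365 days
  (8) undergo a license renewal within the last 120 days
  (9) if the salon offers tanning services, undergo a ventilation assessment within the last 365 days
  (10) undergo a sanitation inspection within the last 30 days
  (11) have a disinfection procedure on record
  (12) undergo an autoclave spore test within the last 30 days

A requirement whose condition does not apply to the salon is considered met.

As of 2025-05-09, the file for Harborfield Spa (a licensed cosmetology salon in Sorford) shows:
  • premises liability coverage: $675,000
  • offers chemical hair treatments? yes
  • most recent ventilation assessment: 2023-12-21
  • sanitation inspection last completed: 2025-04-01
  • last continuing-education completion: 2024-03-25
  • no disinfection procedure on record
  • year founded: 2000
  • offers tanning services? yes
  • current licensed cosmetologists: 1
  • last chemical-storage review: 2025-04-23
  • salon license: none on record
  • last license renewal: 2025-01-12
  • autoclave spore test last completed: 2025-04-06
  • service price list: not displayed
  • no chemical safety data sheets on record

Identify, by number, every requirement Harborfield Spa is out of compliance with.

1, 2, 3, 4, 5, 7, 9, 10, 11, 12

1. licensed cosmetologists 1 < 3 → not met
2. salon license absent → not met
3. condition 'offers chemical hair treatments' holds; chemical safety data sheets absent → not met
4. service price list absent → not met
5. premises liability coverage $675,000 < $750,000 → not met
6. chemical-storage review 16 days ago vs limit 30 → met
7. continuing-education completion 410 days ago vs limit 365 → not met
8. license renewal 117 days ago vs limit 120 → met
9. condition 'offers tanning services' holds; ventilation assessment 505 days ago vs limit 365 → not met
10. sanitation inspection 38 days ago vs limit 30 → not met
11. disinfection procedure absent → not met
12. autoclave spore test 33 days ago vs limit 30 → not met
Not met: 1, 2, 3, 4, 5, 7, 9, 10, 11, 12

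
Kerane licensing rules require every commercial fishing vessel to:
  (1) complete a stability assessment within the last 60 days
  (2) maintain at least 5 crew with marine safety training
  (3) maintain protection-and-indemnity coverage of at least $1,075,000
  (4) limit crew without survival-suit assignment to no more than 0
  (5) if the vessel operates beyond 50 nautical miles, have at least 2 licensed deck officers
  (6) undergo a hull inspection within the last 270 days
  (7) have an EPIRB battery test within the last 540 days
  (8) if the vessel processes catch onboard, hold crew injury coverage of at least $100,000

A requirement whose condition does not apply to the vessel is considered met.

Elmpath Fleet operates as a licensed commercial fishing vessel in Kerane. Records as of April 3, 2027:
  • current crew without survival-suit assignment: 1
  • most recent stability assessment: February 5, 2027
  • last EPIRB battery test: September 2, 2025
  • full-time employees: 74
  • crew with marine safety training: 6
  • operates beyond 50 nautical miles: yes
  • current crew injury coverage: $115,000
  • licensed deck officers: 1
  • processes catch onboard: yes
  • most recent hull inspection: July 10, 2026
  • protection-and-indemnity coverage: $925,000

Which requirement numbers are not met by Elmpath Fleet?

1. stability assessment 57 days ago vs limit 60 → met
2. crew with marine safety training 6 ≥ 5 → met
3. protection-and-indemnity coverage $925,000 < $1,075,000 → not met
4. crew without survival-suit assignment 1 > 0 → not met
5. condition 'operates beyond 50 nautical miles' holds; licensed deck officers 1 < 2 → not met
6. hull inspection 267 days ago vs limit 270 → met
7. EPIRB battery test 578 days ago vs limit 540 → not met
8. condition 'processes catch onboard' holds; crew injury coverage $115,000 ≥ $100,000 → met
Not met: 3, 4, 5, 7

3, 4, 5, 7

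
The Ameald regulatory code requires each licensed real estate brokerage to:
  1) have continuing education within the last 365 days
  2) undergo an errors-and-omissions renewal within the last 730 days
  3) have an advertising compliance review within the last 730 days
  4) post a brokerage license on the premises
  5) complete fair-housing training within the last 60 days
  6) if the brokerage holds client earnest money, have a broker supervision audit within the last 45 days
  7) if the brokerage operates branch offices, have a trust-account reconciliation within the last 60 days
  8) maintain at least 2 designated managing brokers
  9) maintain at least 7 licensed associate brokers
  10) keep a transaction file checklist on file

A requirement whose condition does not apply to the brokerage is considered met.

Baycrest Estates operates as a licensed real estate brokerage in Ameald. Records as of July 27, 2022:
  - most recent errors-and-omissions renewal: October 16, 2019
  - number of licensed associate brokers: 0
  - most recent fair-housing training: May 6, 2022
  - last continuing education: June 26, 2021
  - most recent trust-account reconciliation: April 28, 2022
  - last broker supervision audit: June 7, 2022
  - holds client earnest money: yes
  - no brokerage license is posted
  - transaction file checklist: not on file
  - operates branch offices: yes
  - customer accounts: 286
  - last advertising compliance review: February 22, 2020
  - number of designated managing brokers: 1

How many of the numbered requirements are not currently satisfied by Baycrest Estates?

1. continuing education 396 days ago vs limit 365 → not met
2. errors-and-omissions renewal 1015 days ago vs limit 730 → not met
3. advertising compliance review 886 days ago vs limit 730 → not met
4. brokerage license absent → not met
5. fair-housing training 82 days ago vs limit 60 → not met
6. condition 'holds client earnest money' holds; broker supervision audit 50 days ago vs limit 45 → not met
7. condition 'operates branch offices' holds; trust-account reconciliation 90 days ago vs limit 60 → not met
8. designated managing brokers 1 < 2 → not met
9. licensed associate brokers 0 < 7 → not met
10. transaction file checklist absent → not met
Not met: 10 of 10

10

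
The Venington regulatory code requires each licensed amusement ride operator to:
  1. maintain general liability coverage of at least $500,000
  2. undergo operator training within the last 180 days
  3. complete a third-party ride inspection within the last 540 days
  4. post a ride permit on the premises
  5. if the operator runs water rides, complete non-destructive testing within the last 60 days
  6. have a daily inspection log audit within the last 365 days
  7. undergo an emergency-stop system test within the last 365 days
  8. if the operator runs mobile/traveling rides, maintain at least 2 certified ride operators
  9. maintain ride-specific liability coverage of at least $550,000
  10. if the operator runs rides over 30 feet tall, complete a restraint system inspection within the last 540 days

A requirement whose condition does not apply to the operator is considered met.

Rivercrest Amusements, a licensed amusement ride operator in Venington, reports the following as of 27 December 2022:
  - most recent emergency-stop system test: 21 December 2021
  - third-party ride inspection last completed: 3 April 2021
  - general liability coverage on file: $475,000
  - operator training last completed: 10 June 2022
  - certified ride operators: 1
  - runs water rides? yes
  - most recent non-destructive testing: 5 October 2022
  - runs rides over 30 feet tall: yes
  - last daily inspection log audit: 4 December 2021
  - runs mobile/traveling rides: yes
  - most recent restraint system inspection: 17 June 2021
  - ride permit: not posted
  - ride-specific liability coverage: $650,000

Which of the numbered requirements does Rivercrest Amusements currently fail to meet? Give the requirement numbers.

1, 2, 3, 4, 5, 6, 7, 8, 10

1. general liability coverage $475,000 < $500,000 → not met
2. operator training 200 days ago vs limit 180 → not met
3. third-party ride inspection 633 days ago vs limit 540 → not met
4. ride permit absent → not met
5. condition 'runs water rides' holds; non-destructive testing 83 days ago vs limit 60 → not met
6. daily inspection log audit 388 days ago vs limit 365 → not met
7. emergency-stop system test 371 days ago vs limit 365 → not met
8. condition 'runs mobile/traveling rides' holds; certified ride operators 1 < 2 → not met
9. ride-specific liability coverage $650,000 ≥ $550,000 → met
10. condition 'runs rides over 30 feet tall' holds; restraint system inspection 558 days ago vs limit 540 → not met
Not met: 1, 2, 3, 4, 5, 6, 7, 8, 10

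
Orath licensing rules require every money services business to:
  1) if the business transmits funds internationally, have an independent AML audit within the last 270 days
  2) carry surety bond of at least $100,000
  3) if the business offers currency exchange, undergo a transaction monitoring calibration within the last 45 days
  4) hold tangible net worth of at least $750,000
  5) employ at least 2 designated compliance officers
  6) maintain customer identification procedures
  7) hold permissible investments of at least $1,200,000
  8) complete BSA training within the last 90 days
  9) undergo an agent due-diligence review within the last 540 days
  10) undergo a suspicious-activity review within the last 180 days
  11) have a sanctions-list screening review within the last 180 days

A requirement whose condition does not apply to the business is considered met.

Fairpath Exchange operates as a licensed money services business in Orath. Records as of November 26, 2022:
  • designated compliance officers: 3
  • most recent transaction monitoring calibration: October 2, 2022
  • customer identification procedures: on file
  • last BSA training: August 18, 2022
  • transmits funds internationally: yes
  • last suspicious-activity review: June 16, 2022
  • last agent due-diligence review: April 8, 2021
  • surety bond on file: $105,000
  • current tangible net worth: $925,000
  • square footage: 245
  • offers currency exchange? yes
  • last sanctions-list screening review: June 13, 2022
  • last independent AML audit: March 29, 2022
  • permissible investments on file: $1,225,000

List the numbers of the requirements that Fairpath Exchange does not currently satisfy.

1. condition 'transmits funds internationally' holds; independent AML audit 242 days ago vs limit 270 → met
2. surety bond $105,000 ≥ $100,000 → met
3. condition 'offers currency exchange' holds; transaction monitoring calibration 55 days ago vs limit 45 → not met
4. tangible net worth $925,000 ≥ $750,000 → met
5. designated compliance officers 3 ≥ 2 → met
6. customer identification procedures present → met
7. permissible investments $1,225,000 ≥ $1,200,000 → met
8. BSA training 100 days ago vs limit 90 → not met
9. agent due-diligence review 597 days ago vs limit 540 → not met
10. suspicious-activity review 163 days ago vs limit 180 → met
11. sanctions-list screening review 166 days ago vs limit 180 → met
Not met: 3, 8, 9

3, 8, 9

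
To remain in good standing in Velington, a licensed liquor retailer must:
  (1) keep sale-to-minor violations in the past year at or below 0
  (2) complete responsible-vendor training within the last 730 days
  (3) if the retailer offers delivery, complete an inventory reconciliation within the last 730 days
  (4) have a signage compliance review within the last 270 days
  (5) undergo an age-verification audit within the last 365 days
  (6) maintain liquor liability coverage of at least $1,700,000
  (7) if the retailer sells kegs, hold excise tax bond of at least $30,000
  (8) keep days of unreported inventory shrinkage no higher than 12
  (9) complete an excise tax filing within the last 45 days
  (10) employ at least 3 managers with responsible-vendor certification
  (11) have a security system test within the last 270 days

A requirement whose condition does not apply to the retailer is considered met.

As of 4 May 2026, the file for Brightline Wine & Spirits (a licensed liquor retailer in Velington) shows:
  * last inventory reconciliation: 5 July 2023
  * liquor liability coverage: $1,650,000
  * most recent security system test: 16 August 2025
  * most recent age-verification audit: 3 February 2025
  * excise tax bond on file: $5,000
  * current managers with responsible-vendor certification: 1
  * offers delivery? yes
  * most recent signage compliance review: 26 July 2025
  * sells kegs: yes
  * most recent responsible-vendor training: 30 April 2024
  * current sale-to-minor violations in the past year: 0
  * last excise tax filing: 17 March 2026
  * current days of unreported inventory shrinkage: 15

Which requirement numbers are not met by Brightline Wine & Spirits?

2, 3, 4, 5, 6, 7, 8, 9, 10

1. sale-to-minor violations in the past year 0 ≤ 0 → met
2. responsible-vendor training 734 days ago vs limit 730 → not met
3. condition 'offers delivery' holds; inventory reconciliation 1034 days ago vs limit 730 → not met
4. signage compliance review 282 days ago vs limit 270 → not met
5. age-verification audit 455 days ago vs limit 365 → not met
6. liquor liability coverage $1,650,000 < $1,700,000 → not met
7. condition 'sells kegs' holds; excise tax bond $5,000 < $30,000 → not met
8. days of unreported inventory shrinkage 15 > 12 → not met
9. excise tax filing 48 days ago vs limit 45 → not met
10. managers with responsible-vendor certification 1 < 3 → not met
11. security system test 261 days ago vs limit 270 → met
Not met: 2, 3, 4, 5, 6, 7, 8, 9, 10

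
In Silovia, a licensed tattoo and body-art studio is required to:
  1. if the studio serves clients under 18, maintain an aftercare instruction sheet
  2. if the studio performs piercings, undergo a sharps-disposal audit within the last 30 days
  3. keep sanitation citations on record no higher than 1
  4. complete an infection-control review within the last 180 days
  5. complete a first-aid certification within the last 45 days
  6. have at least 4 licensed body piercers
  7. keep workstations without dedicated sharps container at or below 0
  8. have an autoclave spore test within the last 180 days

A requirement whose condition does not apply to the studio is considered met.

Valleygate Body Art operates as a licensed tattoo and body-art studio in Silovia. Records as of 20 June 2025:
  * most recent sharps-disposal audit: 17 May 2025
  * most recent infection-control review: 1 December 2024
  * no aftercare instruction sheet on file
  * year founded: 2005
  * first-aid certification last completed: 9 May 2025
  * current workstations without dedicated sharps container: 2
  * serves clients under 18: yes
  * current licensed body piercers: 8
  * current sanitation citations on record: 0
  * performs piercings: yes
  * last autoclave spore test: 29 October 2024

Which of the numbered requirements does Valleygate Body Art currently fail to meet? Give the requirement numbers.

1. condition 'serves clients under 18' holds; aftercare instruction sheet absent → not met
2. condition 'performs piercings' holds; sharps-disposal audit 34 days ago vs limit 30 → not met
3. sanitation citations on record 0 ≤ 1 → met
4. infection-control review 201 days ago vs limit 180 → not met
5. first-aid certification 42 days ago vs limit 45 → met
6. licensed body piercers 8 ≥ 4 → met
7. workstations without dedicated sharps container 2 > 0 → not met
8. autoclave spore test 234 days ago vs limit 180 → not met
Not met: 1, 2, 4, 7, 8

1, 2, 4, 7, 8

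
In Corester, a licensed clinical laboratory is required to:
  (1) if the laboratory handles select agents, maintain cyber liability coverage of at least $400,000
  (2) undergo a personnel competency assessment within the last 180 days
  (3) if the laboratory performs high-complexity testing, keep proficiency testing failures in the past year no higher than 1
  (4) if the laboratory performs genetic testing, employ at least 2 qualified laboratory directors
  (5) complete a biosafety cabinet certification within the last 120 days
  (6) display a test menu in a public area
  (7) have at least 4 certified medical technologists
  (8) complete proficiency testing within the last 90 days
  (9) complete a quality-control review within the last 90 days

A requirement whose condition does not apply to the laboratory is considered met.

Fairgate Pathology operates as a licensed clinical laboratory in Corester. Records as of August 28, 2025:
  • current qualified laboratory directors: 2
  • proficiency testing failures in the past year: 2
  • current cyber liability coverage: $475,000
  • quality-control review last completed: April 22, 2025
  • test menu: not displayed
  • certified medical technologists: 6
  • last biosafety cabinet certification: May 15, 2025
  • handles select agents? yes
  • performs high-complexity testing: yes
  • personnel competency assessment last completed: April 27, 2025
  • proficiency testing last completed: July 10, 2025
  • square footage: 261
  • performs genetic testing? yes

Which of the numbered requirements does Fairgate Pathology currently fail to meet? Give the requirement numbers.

1. condition 'handles select agents' holds; cyber liability coverage $475,000 ≥ $400,000 → met
2. personnel competency assessment 123 days ago vs limit 180 → met
3. condition 'performs high-complexity testing' holds; proficiency testing failures in the past year 2 > 1 → not met
4. condition 'performs genetic testing' holds; qualified laboratory directors 2 ≥ 2 → met
5. biosafety cabinet certification 105 days ago vs limit 120 → met
6. test menu absent → not met
7. certified medical technologists 6 ≥ 4 → met
8. proficiency testing 49 days ago vs limit 90 → met
9. quality-control review 128 days ago vs limit 90 → not met
Not met: 3, 6, 9

3, 6, 9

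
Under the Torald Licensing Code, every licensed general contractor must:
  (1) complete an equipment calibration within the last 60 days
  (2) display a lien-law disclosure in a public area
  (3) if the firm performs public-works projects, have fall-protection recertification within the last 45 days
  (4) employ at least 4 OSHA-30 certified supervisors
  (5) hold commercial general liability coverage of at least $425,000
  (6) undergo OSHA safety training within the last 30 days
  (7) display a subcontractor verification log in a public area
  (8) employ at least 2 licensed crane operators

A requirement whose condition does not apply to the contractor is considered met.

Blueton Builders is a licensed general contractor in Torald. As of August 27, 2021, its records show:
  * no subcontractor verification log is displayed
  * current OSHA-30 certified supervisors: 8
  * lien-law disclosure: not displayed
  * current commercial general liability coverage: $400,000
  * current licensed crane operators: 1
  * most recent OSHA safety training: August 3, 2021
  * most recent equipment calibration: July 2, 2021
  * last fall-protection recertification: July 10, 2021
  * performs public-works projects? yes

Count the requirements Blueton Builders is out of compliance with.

5

1. equipment calibration 56 days ago vs limit 60 → met
2. lien-law disclosure absent → not met
3. condition 'performs public-works projects' holds; fall-protection recertification 48 days ago vs limit 45 → not met
4. OSHA-30 certified supervisors 8 ≥ 4 → met
5. commercial general liability coverage $400,000 < $425,000 → not met
6. OSHA safety training 24 days ago vs limit 30 → met
7. subcontractor verification log absent → not met
8. licensed crane operators 1 < 2 → not met
Not met: 5 of 8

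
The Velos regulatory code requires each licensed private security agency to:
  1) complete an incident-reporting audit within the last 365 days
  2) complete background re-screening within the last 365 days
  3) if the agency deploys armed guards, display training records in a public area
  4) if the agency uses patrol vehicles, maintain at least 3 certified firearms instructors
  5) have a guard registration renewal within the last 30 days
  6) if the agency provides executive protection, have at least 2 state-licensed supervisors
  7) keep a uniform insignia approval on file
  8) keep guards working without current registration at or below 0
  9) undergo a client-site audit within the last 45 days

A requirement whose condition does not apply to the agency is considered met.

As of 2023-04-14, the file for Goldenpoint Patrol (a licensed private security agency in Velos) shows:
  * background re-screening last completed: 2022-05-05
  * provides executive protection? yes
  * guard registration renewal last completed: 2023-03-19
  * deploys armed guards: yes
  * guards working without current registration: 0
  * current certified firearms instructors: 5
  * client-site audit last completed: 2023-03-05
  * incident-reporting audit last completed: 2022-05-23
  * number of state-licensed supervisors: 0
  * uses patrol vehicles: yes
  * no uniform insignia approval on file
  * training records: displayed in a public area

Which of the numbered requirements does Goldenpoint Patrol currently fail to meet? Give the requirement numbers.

6, 7

1. incident-reporting audit 326 days ago vs limit 365 → met
2. background re-screening 344 days ago vs limit 365 → met
3. condition 'deploys armed guards' holds; training records present → met
4. condition 'uses patrol vehicles' holds; certified firearms instructors 5 ≥ 3 → met
5. guard registration renewal 26 days ago vs limit 30 → met
6. condition 'provides executive protection' holds; state-licensed supervisors 0 < 2 → not met
7. uniform insignia approval absent → not met
8. guards working without current registration 0 ≤ 0 → met
9. client-site audit 40 days ago vs limit 45 → met
Not met: 6, 7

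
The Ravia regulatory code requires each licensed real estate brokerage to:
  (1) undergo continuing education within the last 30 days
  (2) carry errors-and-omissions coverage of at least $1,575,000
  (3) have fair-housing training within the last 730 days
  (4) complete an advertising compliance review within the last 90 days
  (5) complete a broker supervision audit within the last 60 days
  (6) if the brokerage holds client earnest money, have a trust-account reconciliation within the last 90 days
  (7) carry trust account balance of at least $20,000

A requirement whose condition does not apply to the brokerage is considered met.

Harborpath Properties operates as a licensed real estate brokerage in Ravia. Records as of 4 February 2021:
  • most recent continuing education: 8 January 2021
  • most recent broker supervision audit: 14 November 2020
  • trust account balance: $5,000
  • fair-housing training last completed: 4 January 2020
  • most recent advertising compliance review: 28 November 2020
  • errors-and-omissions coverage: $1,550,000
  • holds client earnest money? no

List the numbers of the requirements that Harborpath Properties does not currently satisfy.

2, 5, 7

1. continuing education 27 days ago vs limit 30 → met
2. errors-and-omissions coverage $1,550,000 < $1,575,000 → not met
3. fair-housing training 397 days ago vs limit 730 → met
4. advertising compliance review 68 days ago vs limit 90 → met
5. broker supervision audit 82 days ago vs limit 60 → not met
6. condition 'holds client earnest money' does not hold → requirement n/a → met
7. trust account balance $5,000 < $20,000 → not met
Not met: 2, 5, 7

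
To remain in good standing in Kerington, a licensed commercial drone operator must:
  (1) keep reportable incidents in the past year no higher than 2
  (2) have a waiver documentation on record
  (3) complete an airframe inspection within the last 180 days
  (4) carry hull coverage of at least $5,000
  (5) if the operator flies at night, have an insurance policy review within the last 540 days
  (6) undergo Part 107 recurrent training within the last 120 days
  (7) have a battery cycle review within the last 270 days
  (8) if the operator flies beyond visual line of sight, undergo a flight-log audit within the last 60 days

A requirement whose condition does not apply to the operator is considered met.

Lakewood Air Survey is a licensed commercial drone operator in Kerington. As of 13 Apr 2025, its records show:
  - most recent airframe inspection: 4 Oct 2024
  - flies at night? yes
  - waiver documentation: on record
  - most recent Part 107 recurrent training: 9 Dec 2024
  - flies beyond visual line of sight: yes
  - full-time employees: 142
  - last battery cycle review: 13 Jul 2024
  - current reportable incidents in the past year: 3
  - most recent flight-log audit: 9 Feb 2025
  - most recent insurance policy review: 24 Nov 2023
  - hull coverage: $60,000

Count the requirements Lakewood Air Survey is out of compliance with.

5

1. reportable incidents in the past year 3 > 2 → not met
2. waiver documentation present → met
3. airframe inspection 191 days ago vs limit 180 → not met
4. hull coverage $60,000 ≥ $5,000 → met
5. condition 'flies at night' holds; insurance policy review 506 days ago vs limit 540 → met
6. Part 107 recurrent training 125 days ago vs limit 120 → not met
7. battery cycle review 274 days ago vs limit 270 → not met
8. condition 'flies beyond visual line of sight' holds; flight-log audit 63 days ago vs limit 60 → not met
Not met: 5 of 8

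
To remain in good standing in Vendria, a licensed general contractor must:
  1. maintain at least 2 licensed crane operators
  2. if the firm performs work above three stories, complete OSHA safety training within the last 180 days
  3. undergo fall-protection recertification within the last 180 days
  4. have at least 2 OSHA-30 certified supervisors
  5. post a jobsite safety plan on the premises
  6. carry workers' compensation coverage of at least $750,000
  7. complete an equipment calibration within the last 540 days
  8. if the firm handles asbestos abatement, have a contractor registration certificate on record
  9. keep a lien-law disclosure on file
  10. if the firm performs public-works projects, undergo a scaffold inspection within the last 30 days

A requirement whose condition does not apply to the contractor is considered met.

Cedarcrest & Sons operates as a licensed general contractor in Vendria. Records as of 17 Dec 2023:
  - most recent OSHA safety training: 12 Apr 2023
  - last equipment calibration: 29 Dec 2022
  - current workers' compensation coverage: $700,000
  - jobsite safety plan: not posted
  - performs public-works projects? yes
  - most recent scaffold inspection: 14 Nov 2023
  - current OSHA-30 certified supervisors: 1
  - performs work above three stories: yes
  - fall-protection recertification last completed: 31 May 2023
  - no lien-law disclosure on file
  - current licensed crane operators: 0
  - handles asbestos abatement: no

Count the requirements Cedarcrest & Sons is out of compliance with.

1. licensed crane operators 0 < 2 → not met
2. condition 'performs work above three stories' holds; OSHA safety training 249 days ago vs limit 180 → not met
3. fall-protection recertification 200 days ago vs limit 180 → not met
4. OSHA-30 certified supervisors 1 < 2 → not met
5. jobsite safety plan absent → not met
6. workers' compensation coverage $700,000 < $750,000 → not met
7. equipment calibration 353 days ago vs limit 540 → met
8. condition 'handles asbestos abatement' does not hold → requirement n/a → met
9. lien-law disclosure absent → not met
10. condition 'performs public-works projects' holds; scaffold inspection 33 days ago vs limit 30 → not met
Not met: 8 of 10

8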